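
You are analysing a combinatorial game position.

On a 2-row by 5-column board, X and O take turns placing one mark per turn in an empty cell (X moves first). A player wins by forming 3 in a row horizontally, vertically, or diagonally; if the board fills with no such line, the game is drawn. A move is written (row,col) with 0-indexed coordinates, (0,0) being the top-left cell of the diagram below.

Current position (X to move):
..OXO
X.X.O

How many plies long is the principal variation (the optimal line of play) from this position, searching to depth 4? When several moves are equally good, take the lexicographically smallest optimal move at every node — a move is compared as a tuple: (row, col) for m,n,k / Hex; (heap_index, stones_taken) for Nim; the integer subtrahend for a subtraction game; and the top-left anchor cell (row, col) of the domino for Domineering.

p1 X@[..OXO/X.X.O]: (0,0)[X.OXO/X.X.O]+0 (0,1)[.XOXO/X.X.O]+0 (1,1)[..OXO/XXX.O]+1* (1,3)[..OXO/X.XXO]+0
p2 O@[..OXO/XXX.O] terminal -1; root [..OXO/X.X.O] d4

PV length from [..OXO/X.X.O]: 1 ply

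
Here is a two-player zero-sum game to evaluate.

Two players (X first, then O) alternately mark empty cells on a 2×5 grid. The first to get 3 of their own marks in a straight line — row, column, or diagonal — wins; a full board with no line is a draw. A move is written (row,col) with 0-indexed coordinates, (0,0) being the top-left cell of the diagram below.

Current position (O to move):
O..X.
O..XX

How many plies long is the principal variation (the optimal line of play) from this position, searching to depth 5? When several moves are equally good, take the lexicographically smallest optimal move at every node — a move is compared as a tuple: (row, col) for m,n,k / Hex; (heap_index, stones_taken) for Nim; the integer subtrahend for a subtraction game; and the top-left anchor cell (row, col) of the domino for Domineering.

p1 O@[O..X./O..XX]: (0,1)[OO.X./O..XX]-1 (0,2)[O.OX./O..XX]-1 (0,4)[O..XO/O..XX]-1 (1,1)[O..X./OO.XX]-1 (1,2)[O..X./O.OXX]+0*
p2 X@[O..X./O.OXX]: (0,1)[OX.X./O.OXX]-1 (0,2)[O.XX./O.OXX]-1 (0,4)[O..XX/O.OXX]-1 (1,1)[O..X./OXOXX]+0*
p3 O@[O..X./OXOXX]: (0,1)[OO.X./OXOXX]+0* (0,2)[O.OX./OXOXX]+0 (0,4)[O..XO/OXOXX]+0
p4 X@[OO.X./OXOXX]: (0,2)[OOXX./OXOXX]+0* (0,4)[OO.XX/OXOXX]-1
p5 O@[OOXX./OXOXX]: (0,4)[OOXXO/OXOXX]+0*
p6 X@[OOXXO/OXOXX] terminal +0; root [O..X./O..XX] d5

PV length from [O..X./O..XX]: 5 plies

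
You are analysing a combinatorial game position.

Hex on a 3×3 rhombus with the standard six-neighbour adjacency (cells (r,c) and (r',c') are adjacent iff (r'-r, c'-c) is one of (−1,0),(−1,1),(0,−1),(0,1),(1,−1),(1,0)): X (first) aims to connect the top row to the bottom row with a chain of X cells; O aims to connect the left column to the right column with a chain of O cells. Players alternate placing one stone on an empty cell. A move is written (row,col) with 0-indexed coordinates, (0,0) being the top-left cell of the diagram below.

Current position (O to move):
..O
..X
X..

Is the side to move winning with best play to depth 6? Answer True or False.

O winning at [..O/..X/X..]: True

ply 1, O at ..O/..X/X.. | (0,0)=-1→O.O/..X/X..; (0,1)=+1→.OO/..X/X..*; (1,0)=+1→..O/O.X/X..; (1,1)=-1→..O/.OX/X..; (2,1)=-1→..O/..X/XO.; (2,2)=-1→..O/..X/X.O
ply 2, X at .OO/..X/X.. | (0,0)=-1→XOO/..X/X..*; (1,0)=-1→.OO/X.X/X..; (1,1)=-1→.OO/.XX/X..; (2,1)=-1→.OO/..X/XX.; (2,2)=-1→.OO/..X/X.X
ply 3, O at XOO/..X/X.. | (1,0)=+1→XOO/O.X/X..*; (1,1)=-1→XOO/.OX/X..; (2,1)=-1→XOO/..X/XO.; (2,2)=-1→XOO/..X/X.O
ply 4: XOO/O.X/X.. is terminal -1 (X); from ..O/..X/X.. depth 6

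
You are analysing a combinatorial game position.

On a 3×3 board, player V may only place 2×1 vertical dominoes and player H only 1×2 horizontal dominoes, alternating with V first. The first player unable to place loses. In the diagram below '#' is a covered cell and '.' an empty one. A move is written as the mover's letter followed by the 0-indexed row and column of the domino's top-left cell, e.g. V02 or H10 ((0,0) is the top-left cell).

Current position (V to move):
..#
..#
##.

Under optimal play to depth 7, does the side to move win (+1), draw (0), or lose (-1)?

ply 1, V at ..#/..#/##. | V00=+1→#.#/#.#/##.*; V01=+1→.##/.##/##.
ply 2: #.#/#.#/##. is terminal -1 (H); from ..#/..#/##. depth 7

value(..#/..#/##., V) = +1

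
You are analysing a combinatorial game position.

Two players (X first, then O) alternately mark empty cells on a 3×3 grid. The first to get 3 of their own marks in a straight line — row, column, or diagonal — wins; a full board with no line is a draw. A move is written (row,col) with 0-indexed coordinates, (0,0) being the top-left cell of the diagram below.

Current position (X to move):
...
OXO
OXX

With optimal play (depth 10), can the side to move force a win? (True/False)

X winning at [.../OXO/OXX]: True

[.../OXO/OXX] X move#1: (0,0):+1/X../OXO/OXX*, (0,1):+1/.X./OXO/OXX, (0,2):-1/..X/OXO/OXX
[X../OXO/OXX] end (terminal -1, O#2); searched .../OXO/OXX to 10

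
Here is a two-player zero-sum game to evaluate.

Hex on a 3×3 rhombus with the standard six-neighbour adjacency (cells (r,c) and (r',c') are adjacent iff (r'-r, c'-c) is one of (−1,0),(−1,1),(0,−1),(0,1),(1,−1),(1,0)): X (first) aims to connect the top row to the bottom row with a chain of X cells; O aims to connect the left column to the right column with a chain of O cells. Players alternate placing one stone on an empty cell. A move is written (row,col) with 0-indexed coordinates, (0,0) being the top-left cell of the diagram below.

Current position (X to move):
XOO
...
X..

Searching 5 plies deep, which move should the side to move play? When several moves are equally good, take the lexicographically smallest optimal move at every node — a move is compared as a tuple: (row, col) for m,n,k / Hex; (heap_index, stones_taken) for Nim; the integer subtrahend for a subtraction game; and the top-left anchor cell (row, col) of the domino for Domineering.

p1 X@[XOO/.../X..]: (1,0)[XOO/X../X..]+1* (1,1)[XOO/.X./X..]-1 (1,2)[XOO/..X/X..]-1 (2,1)[XOO/.../XX.]-1 (2,2)[XOO/.../X.X]-1
p2 O@[XOO/X../X..] terminal -1; root [XOO/.../X..] d5

X's best at [XOO/.../X..]: (1,0)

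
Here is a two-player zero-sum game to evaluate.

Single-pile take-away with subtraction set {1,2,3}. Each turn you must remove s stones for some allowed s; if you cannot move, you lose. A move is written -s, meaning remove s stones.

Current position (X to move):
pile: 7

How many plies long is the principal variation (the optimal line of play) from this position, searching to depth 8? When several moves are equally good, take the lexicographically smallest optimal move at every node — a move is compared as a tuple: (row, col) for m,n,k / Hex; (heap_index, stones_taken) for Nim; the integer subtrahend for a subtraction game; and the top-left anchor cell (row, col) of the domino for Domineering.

ply 1, X at 7 | -1=-1→6; -2=-1→5; -3=+1→4*
ply 2, O at 4 | -1=-1→3*; -2=-1→2; -3=-1→1
ply 3, X at 3 | -1=-1→2; -2=-1→1; -3=+1→0*
ply 4: 0 is terminal -1 (O); from 7 depth 8

PV length from [7]: 3 plies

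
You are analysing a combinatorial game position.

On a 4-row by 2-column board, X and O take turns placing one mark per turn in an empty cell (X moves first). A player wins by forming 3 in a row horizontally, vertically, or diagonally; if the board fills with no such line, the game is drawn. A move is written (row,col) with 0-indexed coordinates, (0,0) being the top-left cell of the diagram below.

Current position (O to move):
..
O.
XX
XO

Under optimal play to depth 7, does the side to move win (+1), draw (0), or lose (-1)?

[../O./XX/XO] O move#1: (0,0):+0/O./O./XX/XO*, (0,1):+0/.O/O./XX/XO, (1,1):+0/../OO/XX/XO
[O./O./XX/XO] X move#2: (0,1):+0/OX/O./XX/XO*, (1,1):+0/O./OX/XX/XO
[OX/O./XX/XO] O move#3: (1,1):+0/OX/OO/XX/XO*
[OX/OO/XX/XO] end (terminal +0, X#4); searched ../O./XX/XO to 7

value(../O./XX/XO, O) = 0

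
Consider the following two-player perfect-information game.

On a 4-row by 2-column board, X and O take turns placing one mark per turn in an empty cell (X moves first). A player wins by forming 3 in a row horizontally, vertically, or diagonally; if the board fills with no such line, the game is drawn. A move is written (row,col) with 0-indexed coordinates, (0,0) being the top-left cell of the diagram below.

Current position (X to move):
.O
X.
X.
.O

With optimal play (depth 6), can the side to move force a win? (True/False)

p1 X@[.O/X./X./.O]: (0,0)[XO/X./X./.O]+1* (1,1)[.O/XX/X./.O]+1 (2,1)[.O/X./XX/.O]+1 (3,0)[.O/X./X./XO]+1
p2 O@[XO/X./X./.O] terminal -1; root [.O/X./X./.O] d6

X winning at [.O/X./X./.O]: True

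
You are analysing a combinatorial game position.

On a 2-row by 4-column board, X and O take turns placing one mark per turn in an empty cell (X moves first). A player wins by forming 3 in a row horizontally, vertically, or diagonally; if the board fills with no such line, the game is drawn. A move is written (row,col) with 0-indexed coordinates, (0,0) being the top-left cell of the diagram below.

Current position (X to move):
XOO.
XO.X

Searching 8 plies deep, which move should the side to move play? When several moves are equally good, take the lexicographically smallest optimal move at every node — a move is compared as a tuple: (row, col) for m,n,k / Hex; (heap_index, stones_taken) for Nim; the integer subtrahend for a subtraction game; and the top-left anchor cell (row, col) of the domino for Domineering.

ply 1, X at XOO./XO.X | (0,3)=+0→XOOX/XO.X*; (1,2)=-1→XOO./XOXX
ply 2, O at XOOX/XO.X | (1,2)=+0→XOOX/XOOX*
ply 3: XOOX/XOOX is terminal +0 (X); from XOO./XO.X depth 8

X's best at [XOO./XO.X]: (0,3)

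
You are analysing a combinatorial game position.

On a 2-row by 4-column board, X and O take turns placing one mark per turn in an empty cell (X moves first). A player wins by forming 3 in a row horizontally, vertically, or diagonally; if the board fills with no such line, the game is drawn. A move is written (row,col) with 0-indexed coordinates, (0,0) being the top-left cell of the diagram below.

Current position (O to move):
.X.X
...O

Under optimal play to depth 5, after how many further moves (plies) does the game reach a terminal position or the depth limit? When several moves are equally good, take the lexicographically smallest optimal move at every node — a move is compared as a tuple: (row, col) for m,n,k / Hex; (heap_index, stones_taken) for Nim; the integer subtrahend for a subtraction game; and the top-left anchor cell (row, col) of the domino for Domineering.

PV length from [.X.X/...O]: 5 plies

ply 1, O at .X.X/...O | (0,0)=-1→OX.X/...O; (0,2)=+0→.XOX/...O*; (1,0)=-1→.X.X/O..O; (1,1)=-1→.X.X/.O.O; (1,2)=-1→.X.X/..OO
ply 2, X at .XOX/...O | (0,0)=+0→XXOX/...O*; (1,0)=+0→.XOX/X..O; (1,1)=+0→.XOX/.X.O; (1,2)=+0→.XOX/..XO
ply 3, O at XXOX/...O | (1,0)=+0→XXOX/O..O*; (1,1)=+0→XXOX/.O.O; (1,2)=+0→XXOX/..OO
ply 4, X at XXOX/O..O | (1,1)=+0→XXOX/OX.O*; (1,2)=+0→XXOX/O.XO
ply 5, O at XXOX/OX.O | (1,2)=+0→XXOX/OXOO*
ply 6: XXOX/OXOO is terminal +0 (X); from .X.X/...O depth 5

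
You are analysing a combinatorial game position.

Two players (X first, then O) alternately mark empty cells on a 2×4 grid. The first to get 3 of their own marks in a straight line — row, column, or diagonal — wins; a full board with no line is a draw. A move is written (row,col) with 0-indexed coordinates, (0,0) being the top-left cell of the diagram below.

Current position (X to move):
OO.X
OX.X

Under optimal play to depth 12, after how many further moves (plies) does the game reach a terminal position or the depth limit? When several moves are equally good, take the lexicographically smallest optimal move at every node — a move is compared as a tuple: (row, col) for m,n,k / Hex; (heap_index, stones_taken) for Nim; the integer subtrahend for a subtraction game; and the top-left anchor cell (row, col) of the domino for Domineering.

[OO.X/OX.X] X move#1: (0,2):+0/OOXX/OX.X, (1,2):+1/OO.X/OXXX*
[OO.X/OXXX] end (terminal -1, O#2); searched OO.X/OX.X to 12

PV length from [OO.X/OX.X]: 1 ply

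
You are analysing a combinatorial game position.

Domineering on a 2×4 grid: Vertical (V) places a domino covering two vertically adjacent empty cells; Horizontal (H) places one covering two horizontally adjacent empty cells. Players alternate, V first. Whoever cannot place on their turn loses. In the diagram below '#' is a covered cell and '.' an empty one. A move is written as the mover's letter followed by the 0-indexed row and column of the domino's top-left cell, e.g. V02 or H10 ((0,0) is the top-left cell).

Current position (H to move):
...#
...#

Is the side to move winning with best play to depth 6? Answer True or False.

H winning at [...#/...#]: True

[...#/...#] H move#1: H00:+1/##.#/...#*, H01:+1/.###/...#, H10:+1/...#/##.#, H11:+1/...#/.###
[##.#/...#] V move#2: V02:-1/####/..##*
[####/..##] H move#3: H10:+1/####/####*
[####/####] end (terminal -1, V#4); searched ...#/...# to 6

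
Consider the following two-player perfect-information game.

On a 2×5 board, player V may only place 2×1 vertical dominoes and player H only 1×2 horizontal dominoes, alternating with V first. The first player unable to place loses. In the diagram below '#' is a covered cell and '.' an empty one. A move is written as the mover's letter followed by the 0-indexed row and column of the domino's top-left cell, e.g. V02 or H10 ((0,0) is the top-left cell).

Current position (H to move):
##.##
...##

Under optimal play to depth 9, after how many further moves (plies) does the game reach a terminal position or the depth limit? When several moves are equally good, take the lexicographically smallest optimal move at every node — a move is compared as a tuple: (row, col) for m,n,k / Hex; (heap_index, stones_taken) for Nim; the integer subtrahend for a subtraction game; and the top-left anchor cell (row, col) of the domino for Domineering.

PV length from [##.##/...##]: 1 ply

p1 H@[##.##/...##]: H10[##.##/##.##]-1 H11[##.##/.####]+1*
p2 V@[##.##/.####] terminal -1; root [##.##/...##] d9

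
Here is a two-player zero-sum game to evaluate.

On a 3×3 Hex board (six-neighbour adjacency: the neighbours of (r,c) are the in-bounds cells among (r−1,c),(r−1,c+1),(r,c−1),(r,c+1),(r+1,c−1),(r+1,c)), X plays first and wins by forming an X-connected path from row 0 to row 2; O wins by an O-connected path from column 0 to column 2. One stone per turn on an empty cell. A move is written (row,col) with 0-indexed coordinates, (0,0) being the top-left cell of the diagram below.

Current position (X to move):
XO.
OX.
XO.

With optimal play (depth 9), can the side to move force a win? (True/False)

p1 X@[XO./OX./XO.]: (0,2)[XOX/OX./XO.]+1* (1,2)[XO./OXX/XO.]-1 (2,2)[XO./OX./XOX]-1
p2 O@[XOX/OX./XO.] terminal -1; root [XO./OX./XO.] d9

X winning at [XO./OX./XO.]: True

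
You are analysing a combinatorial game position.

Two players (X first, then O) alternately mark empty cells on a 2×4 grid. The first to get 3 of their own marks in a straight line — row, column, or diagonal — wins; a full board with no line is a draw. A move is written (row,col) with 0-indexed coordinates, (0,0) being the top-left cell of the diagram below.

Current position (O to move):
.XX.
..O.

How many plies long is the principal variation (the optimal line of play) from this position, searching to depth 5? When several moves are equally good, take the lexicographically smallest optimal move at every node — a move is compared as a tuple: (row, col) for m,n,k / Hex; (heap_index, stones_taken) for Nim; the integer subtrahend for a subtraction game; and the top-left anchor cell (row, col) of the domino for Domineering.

PV length from [.XX./..O.]: 2 plies

p1 O@[.XX./..O.]: (0,0)[OXX./..O.]-1* (0,3)[.XXO/..O.]-1 (1,0)[.XX./O.O.]-1 (1,1)[.XX./.OO.]-1 (1,3)[.XX./..OO]-1
p2 X@[OXX./..O.]: (0,3)[OXXX/..O.]+1* (1,0)[OXX./X.O.]+0 (1,1)[OXX./.XO.]+0 (1,3)[OXX./..OX]+0
p3 O@[OXXX/..O.] terminal -1; root [.XX./..O.] d5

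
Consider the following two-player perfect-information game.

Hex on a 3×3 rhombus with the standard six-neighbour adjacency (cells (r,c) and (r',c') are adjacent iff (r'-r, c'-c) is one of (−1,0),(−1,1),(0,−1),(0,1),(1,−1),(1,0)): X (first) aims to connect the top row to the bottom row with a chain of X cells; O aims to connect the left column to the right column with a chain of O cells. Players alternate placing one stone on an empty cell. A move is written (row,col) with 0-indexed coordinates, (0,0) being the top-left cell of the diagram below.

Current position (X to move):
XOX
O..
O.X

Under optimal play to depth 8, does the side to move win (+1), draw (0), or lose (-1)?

p1 X@[XOX/O../O.X]: (1,1)[XOX/OX./O.X]+1* (1,2)[XOX/O.X/O.X]+1 (2,1)[XOX/O../OXX]+1
p2 O@[XOX/OX./O.X]: (1,2)[XOX/OXO/O.X]-1* (2,1)[XOX/OX./OOX]-1
p3 X@[XOX/OXO/O.X]: (2,1)[XOX/OXO/OXX]+1*
p4 O@[XOX/OXO/OXX] terminal -1; root [XOX/O../O.X] d8

value(XOX/O../O.X, X) = +1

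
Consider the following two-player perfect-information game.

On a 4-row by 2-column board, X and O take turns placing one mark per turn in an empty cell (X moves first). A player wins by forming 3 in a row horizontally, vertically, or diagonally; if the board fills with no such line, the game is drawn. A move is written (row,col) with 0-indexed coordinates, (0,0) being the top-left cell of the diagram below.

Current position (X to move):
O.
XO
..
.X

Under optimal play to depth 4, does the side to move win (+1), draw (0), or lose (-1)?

value(O./XO/../.X, X) = 0

ply 1, X at O./XO/../.X | (0,1)=+0→OX/XO/../.X*; (2,0)=+0→O./XO/X./.X; (2,1)=+0→O./XO/.X/.X; (3,0)=+0→O./XO/../XX
ply 2, O at OX/XO/../.X | (2,0)=+0→OX/XO/O./.X*; (2,1)=+0→OX/XO/.O/.X; (3,0)=+0→OX/XO/../OX
ply 3, X at OX/XO/O./.X | (2,1)=+0→OX/XO/OX/.X*; (3,0)=+0→OX/XO/O./XX
ply 4, O at OX/XO/OX/.X | (3,0)=+0→OX/XO/OX/OX*
ply 5: OX/XO/OX/OX is terminal +0 (X); from O./XO/../.X depth 4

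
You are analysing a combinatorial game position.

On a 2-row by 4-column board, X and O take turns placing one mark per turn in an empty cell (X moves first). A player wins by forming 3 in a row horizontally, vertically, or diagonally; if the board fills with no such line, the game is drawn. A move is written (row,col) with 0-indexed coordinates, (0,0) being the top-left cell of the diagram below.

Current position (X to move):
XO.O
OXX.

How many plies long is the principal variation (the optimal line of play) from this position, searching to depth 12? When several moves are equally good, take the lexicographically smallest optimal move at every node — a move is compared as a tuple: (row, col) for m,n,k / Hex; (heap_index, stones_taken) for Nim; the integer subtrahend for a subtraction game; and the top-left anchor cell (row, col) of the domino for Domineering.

ply 1, X at XO.O/OXX. | (0,2)=+0→XOXO/OXX.; (1,3)=+1→XO.O/OXXX*
ply 2: XO.O/OXXX is terminal -1 (O); from XO.O/OXX. depth 12

PV length from [XO.O/OXX.]: 1 ply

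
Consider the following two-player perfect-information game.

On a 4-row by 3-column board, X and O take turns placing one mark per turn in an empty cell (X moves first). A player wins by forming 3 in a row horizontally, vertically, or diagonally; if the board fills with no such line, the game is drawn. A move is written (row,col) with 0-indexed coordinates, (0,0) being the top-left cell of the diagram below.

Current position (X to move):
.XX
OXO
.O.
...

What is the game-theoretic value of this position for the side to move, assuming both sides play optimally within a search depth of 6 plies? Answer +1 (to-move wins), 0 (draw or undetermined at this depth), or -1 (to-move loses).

value(.XX/OXO/.O./..., X) = +1

p1 X@[.XX/OXO/.O./...]: (0,0)[XXX/OXO/.O./...]+1* (2,0)[.XX/OXO/XO./...]+1 (2,2)[.XX/OXO/.OX/...]-1 (3,0)[.XX/OXO/.O./X..]-1 (3,1)[.XX/OXO/.O./.X.]-1 (3,2)[.XX/OXO/.O./..X]-1
p2 O@[XXX/OXO/.O./...] terminal -1; root [.XX/OXO/.O./...] d6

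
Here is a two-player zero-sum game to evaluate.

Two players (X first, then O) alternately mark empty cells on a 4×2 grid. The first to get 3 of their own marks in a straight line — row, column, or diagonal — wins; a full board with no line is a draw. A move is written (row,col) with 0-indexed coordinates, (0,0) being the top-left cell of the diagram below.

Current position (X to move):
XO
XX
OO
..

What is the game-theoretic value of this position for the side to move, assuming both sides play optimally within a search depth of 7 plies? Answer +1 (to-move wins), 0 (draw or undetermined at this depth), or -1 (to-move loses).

value(XO/XX/OO/.., X) = 0

[XO/XX/OO/..] X move#1: (3,0):+0/XO/XX/OO/X.*, (3,1):+0/XO/XX/OO/.X
[XO/XX/OO/X.] O move#2: (3,1):+0/XO/XX/OO/XO*
[XO/XX/OO/XO] end (terminal +0, X#3); searched XO/XX/OO/.. to 7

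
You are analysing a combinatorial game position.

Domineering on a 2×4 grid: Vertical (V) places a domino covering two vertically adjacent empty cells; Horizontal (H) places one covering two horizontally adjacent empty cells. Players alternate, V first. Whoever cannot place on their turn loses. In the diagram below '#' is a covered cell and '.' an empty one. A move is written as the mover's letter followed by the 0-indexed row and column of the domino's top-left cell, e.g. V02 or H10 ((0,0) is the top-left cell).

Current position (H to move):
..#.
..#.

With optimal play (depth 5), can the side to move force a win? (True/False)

[..#./..#.] H move#1: H00:+1/###./..#.*, H10:+1/..#./###.
[###./..#.] V move#2: V03:-1/####/..##*
[####/..##] H move#3: H10:+1/####/####*
[####/####] end (terminal -1, V#4); searched ..#./..#. to 5

H winning at [..#./..#.]: True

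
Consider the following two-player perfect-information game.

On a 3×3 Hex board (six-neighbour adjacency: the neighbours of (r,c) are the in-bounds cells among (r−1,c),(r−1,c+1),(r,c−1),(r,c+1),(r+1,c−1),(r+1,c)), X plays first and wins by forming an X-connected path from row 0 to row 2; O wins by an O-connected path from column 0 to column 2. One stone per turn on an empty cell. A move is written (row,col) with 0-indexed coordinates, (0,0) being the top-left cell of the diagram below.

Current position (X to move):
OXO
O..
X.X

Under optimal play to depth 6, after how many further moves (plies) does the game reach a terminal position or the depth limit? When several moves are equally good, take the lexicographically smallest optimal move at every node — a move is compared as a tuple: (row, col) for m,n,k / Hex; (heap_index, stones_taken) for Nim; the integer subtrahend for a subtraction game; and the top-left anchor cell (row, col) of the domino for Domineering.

PV length from [OXO/O../X.X]: 1 ply

p1 X@[OXO/O../X.X]: (1,1)[OXO/OX./X.X]+1* (1,2)[OXO/O.X/X.X]-1 (2,1)[OXO/O../XXX]-1
p2 O@[OXO/OX./X.X] terminal -1; root [OXO/O../X.X] d6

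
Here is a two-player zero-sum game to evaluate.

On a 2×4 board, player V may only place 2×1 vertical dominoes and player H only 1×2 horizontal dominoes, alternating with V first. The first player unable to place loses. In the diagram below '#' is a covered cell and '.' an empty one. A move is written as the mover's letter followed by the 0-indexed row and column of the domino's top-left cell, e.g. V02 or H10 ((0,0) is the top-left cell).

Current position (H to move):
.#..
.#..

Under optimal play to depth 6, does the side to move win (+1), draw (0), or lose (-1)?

ply 1, H at .#../.#.. | H02=+1→.###/.#..*; H12=+1→.#../.###
ply 2, V at .###/.#.. | V00=-1→####/##..*
ply 3, H at ####/##.. | H12=+1→####/####*
ply 4: ####/#### is terminal -1 (V); from .#../.#.. depth 6

value(.#../.#.., H) = +1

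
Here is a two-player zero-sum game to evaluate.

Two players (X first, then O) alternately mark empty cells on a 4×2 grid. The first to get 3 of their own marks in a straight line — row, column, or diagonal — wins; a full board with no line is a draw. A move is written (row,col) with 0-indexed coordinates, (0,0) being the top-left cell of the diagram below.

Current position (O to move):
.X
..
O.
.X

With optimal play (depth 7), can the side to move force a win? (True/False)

O winning at [.X/../O./.X]: True

p1 O@[.X/../O./.X]: (0,0)[OX/../O./.X]+0 (1,0)[.X/O./O./.X]+1* (1,1)[.X/.O/O./.X]+0 (2,1)[.X/../OO/.X]+0 (3,0)[.X/../O./OX]+0
p2 X@[.X/O./O./.X]: (0,0)[XX/O./O./.X]-1* (1,1)[.X/OX/O./.X]-1 (2,1)[.X/O./OX/.X]-1 (3,0)[.X/O./O./XX]-1
p3 O@[XX/O./O./.X]: (1,1)[XX/OO/O./.X]+0 (2,1)[XX/O./OO/.X]+0 (3,0)[XX/O./O./OX]+1*
p4 X@[XX/O./O./OX] terminal -1; root [.X/../O./.X] d7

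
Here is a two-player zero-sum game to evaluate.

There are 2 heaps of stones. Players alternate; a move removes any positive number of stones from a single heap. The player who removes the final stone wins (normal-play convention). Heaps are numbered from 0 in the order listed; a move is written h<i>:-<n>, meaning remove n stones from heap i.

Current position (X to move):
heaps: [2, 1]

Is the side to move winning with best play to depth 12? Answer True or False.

X winning at [(2,1)]: True

[(2,1)] X move#1: h0:-1:+1/(1,1)*, h0:-2:-1/(0,1), h1:-1:-1/(2,0)
[(1,1)] O move#2: h0:-1:-1/(0,1)*, h1:-1:-1/(1,0)
[(0,1)] X move#3: h1:-1:+1/(0,0)*
[(0,0)] end (terminal -1, O#4); searched (2,1) to 12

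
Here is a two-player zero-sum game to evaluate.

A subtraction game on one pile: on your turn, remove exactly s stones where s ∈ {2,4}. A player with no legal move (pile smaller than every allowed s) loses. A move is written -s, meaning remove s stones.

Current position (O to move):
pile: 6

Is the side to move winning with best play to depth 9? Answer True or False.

p1 O@[6]: -2[4]-1* -4[2]-1
p2 X@[4]: -2[2]-1 -4[0]+1*
p3 O@[0] terminal -1; root [6] d9

O winning at [6]: False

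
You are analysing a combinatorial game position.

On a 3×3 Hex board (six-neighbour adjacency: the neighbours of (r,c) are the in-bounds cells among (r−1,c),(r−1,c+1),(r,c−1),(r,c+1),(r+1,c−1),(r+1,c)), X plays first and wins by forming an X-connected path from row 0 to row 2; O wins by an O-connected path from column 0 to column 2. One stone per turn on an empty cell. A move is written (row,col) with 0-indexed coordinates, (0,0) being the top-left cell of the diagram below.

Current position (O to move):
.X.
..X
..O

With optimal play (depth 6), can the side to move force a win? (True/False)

O winning at [.X./..X/..O]: True

[.X./..X/..O] O move#1: (0,0):-1/OX./..X/..O, (0,2):-1/.XO/..X/..O, (1,0):-1/.X./O.X/..O, (1,1):+1/.X./.OX/..O*, (2,0):-1/.X./..X/O.O, (2,1):-1/.X./..X/.OO
[.X./.OX/..O] X move#2: (0,0):-1/XX./.OX/..O*, (0,2):-1/.XX/.OX/..O, (1,0):-1/.X./XOX/..O, (2,0):-1/.X./.OX/X.O, (2,1):-1/.X./.OX/.XO
[XX./.OX/..O] O move#3: (0,2):+1/XXO/.OX/..O*, (1,0):+1/XX./OOX/..O, (2,0):+1/XX./.OX/O.O, (2,1):+1/XX./.OX/.OO
[XXO/.OX/..O] X move#4: (1,0):-1/XXO/XOX/..O*, (2,0):-1/XXO/.OX/X.O, (2,1):-1/XXO/.OX/.XO
[XXO/XOX/..O] O move#5: (2,0):+1/XXO/XOX/O.O*, (2,1):-1/XXO/XOX/.OO
[XXO/XOX/O.O] end (terminal -1, X#6); searched .X./..X/..O to 6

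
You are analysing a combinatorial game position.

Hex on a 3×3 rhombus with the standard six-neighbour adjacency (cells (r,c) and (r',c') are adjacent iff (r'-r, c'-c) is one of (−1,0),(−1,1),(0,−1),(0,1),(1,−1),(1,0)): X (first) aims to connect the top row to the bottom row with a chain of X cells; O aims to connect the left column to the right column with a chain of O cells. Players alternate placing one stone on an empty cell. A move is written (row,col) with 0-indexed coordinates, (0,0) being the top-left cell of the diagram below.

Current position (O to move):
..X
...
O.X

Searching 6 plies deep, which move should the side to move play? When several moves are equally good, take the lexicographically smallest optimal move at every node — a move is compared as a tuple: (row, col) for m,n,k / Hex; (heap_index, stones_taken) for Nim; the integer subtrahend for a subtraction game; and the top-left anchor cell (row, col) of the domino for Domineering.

O's best at [..X/.../O.X]: (1,2)

ply 1, O at ..X/.../O.X | (0,0)=-1→O.X/.../O.X; (0,1)=-1→.OX/.../O.X; (1,0)=-1→..X/O../O.X; (1,1)=-1→..X/.O./O.X; (1,2)=+1→..X/..O/O.X*; (2,1)=-1→..X/.../OOX
ply 2, X at ..X/..O/O.X | (0,0)=-1→X.X/..O/O.X*; (0,1)=-1→.XX/..O/O.X; (1,0)=-1→..X/X.O/O.X; (1,1)=-1→..X/.XO/O.X; (2,1)=-1→..X/..O/OXX
ply 3, O at X.X/..O/O.X | (0,1)=+1→XOX/..O/O.X*; (1,0)=+1→X.X/O.O/O.X; (1,1)=+1→X.X/.OO/O.X; (2,1)=+1→X.X/..O/OOX
ply 4, X at XOX/..O/O.X | (1,0)=-1→XOX/X.O/O.X*; (1,1)=-1→XOX/.XO/O.X; (2,1)=-1→XOX/..O/OXX
ply 5, O at XOX/X.O/O.X | (1,1)=+1→XOX/XOO/O.X*; (2,1)=+1→XOX/X.O/OOX
ply 6: XOX/XOO/O.X is terminal -1 (X); from ..X/.../O.X depth 6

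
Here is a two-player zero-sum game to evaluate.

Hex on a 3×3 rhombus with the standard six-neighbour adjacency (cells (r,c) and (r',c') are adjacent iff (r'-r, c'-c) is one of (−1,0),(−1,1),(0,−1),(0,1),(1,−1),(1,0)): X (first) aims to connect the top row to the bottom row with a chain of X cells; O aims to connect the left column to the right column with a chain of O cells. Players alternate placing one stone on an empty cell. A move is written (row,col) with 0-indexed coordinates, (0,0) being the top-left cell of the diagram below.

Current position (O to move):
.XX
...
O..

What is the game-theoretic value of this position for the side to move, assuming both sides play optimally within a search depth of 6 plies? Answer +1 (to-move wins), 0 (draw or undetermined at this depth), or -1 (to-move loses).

p1 O@[.XX/.../O..]: (0,0)[OXX/.../O..]-1 (1,0)[.XX/O../O..]-1 (1,1)[.XX/.O./O..]-1 (1,2)[.XX/..O/O..]+1* (2,1)[.XX/.../OO.]+1 (2,2)[.XX/.../O.O]-1
p2 X@[.XX/..O/O..]: (0,0)[XXX/..O/O..]-1* (1,0)[.XX/X.O/O..]-1 (1,1)[.XX/.XO/O..]-1 (2,1)[.XX/..O/OX.]-1 (2,2)[.XX/..O/O.X]-1
p3 O@[XXX/..O/O..]: (1,0)[XXX/O.O/O..]+1* (1,1)[XXX/.OO/O..]+1 (2,1)[XXX/..O/OO.]+1 (2,2)[XXX/..O/O.O]+1
p4 X@[XXX/O.O/O..]: (1,1)[XXX/OXO/O..]-1* (2,1)[XXX/O.O/OX.]-1 (2,2)[XXX/O.O/O.X]-1
p5 O@[XXX/OXO/O..]: (2,1)[XXX/OXO/OO.]+1* (2,2)[XXX/OXO/O.O]-1
p6 X@[XXX/OXO/OO.] terminal -1; root [.XX/.../O..] d6

value(.XX/.../O.., O) = +1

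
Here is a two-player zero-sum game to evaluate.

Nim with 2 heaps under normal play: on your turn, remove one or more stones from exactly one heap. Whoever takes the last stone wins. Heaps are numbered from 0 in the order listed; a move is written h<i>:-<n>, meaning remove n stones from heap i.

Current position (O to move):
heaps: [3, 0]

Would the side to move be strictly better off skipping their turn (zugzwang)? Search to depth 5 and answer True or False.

zugzwang((3,0), O) = False

p1 O@[(3,0)]: h0:-1[(2,0)]-1 h0:-2[(1,0)]-1 h0:-3[(0,0)]+1*
p2 X@[(0,0)] terminal -1; root [(3,0)] d5
suppose O passes — search the same position with X to move:
pass> p1 X@[(3,0)]: h0:-1[(2,0)]-1 h0:-2[(1,0)]-1 h0:-3[(0,0)]+1*
pass> p2 O@[(0,0)] terminal -1; root [(3,0)] d5
for O: play +1, pass -1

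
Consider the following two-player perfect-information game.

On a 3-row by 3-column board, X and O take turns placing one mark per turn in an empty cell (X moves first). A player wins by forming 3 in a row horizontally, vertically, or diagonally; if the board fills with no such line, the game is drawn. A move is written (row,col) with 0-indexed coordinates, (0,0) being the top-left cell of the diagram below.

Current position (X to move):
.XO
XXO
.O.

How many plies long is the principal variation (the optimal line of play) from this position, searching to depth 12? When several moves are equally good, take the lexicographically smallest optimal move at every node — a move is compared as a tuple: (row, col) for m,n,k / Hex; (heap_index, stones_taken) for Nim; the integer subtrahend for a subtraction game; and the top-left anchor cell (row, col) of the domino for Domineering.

PV length from [.XO/XXO/.O.]: 3 plies

ply 1, X at .XO/XXO/.O. | (0,0)=-1→XXO/XXO/.O.; (2,0)=-1→.XO/XXO/XO.; (2,2)=+0→.XO/XXO/.OX*
ply 2, O at .XO/XXO/.OX | (0,0)=+0→OXO/XXO/.OX*; (2,0)=-1→.XO/XXO/OOX
ply 3, X at OXO/XXO/.OX | (2,0)=+0→OXO/XXO/XOX*
ply 4: OXO/XXO/XOX is terminal +0 (O); from .XO/XXO/.O. depth 12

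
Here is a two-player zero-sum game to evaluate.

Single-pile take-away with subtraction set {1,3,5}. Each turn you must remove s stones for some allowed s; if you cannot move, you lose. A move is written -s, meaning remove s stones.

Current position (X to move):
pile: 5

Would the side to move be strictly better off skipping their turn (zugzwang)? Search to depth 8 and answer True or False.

zugzwang(5, X) = False

ply 1, X at 5 | -1=+1→4*; -3=+1→2; -5=+1→0
ply 2, O at 4 | -1=-1→3*; -3=-1→1
ply 3, X at 3 | -1=+1→2*; -3=+1→0
ply 4, O at 2 | -1=-1→1*
ply 5, X at 1 | -1=+1→0*
ply 6: 0 is terminal -1 (O); from 5 depth 8
pass branch (O moves first from the same position):
  | ply 1, O at 5 | -1=+1→4*; -3=+1→2; -5=+1→0
  | ply 2, X at 4 | -1=-1→3*; -3=-1→1
  | ply 3, O at 3 | -1=+1→2*; -3=+1→0
  | ply 4, X at 2 | -1=-1→1*
  | ply 5, O at 1 | -1=+1→0*
  | ply 6: 0 is terminal -1 (X); from 5 depth 8
X moving scores +1; X passing scores -1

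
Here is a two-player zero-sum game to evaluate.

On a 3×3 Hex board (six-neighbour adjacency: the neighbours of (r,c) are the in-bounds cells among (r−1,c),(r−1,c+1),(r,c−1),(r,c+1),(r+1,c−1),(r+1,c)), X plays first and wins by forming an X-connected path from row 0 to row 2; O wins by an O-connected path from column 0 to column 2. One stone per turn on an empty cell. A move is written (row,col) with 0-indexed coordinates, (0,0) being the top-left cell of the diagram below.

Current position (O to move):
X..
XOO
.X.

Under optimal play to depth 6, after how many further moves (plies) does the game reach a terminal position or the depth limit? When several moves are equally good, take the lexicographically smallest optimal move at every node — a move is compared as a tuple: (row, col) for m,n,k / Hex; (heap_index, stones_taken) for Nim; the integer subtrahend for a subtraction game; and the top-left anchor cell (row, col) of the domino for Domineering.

ply 1, O at X../XOO/.X. | (0,1)=-1→XO./XOO/.X.; (0,2)=-1→X.O/XOO/.X.; (2,0)=+1→X../XOO/OX.*; (2,2)=-1→X../XOO/.XO
ply 2: X../XOO/OX. is terminal -1 (X); from X../XOO/.X. depth 6

PV length from [X../XOO/.X.]: 1 ply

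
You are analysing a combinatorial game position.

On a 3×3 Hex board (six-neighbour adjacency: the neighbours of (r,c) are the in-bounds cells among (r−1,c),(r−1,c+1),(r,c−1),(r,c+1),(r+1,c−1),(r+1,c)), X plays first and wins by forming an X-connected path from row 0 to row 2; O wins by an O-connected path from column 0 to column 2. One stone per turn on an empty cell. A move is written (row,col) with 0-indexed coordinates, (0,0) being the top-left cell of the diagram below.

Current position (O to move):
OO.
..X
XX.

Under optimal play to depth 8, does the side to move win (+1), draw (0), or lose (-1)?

value(OO./..X/XX., O) = +1

ply 1, O at OO./..X/XX. | (0,2)=+1→OOO/..X/XX.*; (1,0)=-1→OO./O.X/XX.; (1,1)=-1→OO./.OX/XX.; (2,2)=-1→OO./..X/XXO
ply 2: OOO/..X/XX. is terminal -1 (X); from OO./..X/XX. depth 8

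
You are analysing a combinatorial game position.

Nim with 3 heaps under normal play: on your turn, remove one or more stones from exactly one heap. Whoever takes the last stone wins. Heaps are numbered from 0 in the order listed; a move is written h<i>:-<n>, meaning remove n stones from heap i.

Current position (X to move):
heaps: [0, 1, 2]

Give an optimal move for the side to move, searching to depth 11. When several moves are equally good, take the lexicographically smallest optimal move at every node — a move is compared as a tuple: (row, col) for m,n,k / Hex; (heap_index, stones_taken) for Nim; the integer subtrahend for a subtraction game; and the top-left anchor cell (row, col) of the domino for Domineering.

X's best at [(0,1,2)]: h2:-1

p1 X@[(0,1,2)]: h1:-1[(0,0,2)]-1 h2:-1[(0,1,1)]+1* h2:-2[(0,1,0)]-1
p2 O@[(0,1,1)]: h1:-1[(0,0,1)]-1* h2:-1[(0,1,0)]-1
p3 X@[(0,0,1)]: h2:-1[(0,0,0)]+1*
p4 O@[(0,0,0)] terminal -1; root [(0,1,2)] d11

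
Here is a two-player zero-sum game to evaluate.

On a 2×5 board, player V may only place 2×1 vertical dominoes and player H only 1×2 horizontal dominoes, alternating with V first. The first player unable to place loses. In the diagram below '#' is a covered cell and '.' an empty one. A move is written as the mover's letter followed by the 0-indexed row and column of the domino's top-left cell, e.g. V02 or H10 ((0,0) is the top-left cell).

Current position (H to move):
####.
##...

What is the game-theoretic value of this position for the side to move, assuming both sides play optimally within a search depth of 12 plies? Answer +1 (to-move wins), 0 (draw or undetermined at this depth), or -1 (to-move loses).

p1 H@[####./##...]: H12[####./####.]-1 H13[####./##.##]+1*
p2 V@[####./##.##] terminal -1; root [####./##...] d12

value(####./##..., H) = +1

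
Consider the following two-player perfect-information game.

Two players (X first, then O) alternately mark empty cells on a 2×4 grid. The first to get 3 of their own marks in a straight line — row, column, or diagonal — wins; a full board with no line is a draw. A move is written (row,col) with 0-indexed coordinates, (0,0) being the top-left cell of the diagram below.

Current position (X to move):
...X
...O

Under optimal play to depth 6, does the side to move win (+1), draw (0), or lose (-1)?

value(...X/...O, X) = 0

ply 1, X at ...X/...O | (0,0)=+0→X..X/...O*; (0,1)=+0→.X.X/...O; (0,2)=+0→..XX/...O; (1,0)=+0→...X/X..O; (1,1)=+0→...X/.X.O; (1,2)=+0→...X/..XO
ply 2, O at X..X/...O | (0,1)=+0→XO.X/...O*; (0,2)=+0→X.OX/...O; (1,0)=+0→X..X/O..O; (1,1)=+0→X..X/.O.O; (1,2)=+0→X..X/..OO
ply 3, X at XO.X/...O | (0,2)=+0→XOXX/...O*; (1,0)=+0→XO.X/X..O; (1,1)=+0→XO.X/.X.O; (1,2)=+0→XO.X/..XO
ply 4, O at XOXX/...O | (1,0)=+0→XOXX/O..O*; (1,1)=+0→XOXX/.O.O; (1,2)=+0→XOXX/..OO
ply 5, X at XOXX/O..O | (1,1)=+0→XOXX/OX.O*; (1,2)=+0→XOXX/O.XO
ply 6, O at XOXX/OX.O | (1,2)=+0→XOXX/OXOO*
ply 7: XOXX/OXOO is terminal +0 (X); from ...X/...O depth 6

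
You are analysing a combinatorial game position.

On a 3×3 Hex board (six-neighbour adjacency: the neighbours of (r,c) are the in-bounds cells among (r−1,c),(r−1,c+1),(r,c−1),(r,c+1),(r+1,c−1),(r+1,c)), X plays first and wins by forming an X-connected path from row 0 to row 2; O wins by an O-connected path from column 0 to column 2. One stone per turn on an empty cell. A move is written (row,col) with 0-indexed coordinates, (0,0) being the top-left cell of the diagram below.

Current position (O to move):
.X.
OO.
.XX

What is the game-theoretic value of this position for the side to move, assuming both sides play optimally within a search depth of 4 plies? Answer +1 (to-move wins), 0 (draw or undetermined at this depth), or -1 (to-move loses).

value(.X./OO./.XX, O) = +1

[.X./OO./.XX] O move#1: (0,0):+1/OX./OO./.XX*, (0,2):+1/.XO/OO./.XX, (1,2):+1/.X./OOO/.XX, (2,0):+1/.X./OO./OXX
[OX./OO./.XX] X move#2: (0,2):-1/OXX/OO./.XX*, (1,2):-1/OX./OOX/.XX, (2,0):-1/OX./OO./XXX
[OXX/OO./.XX] O move#3: (1,2):+1/OXX/OOO/.XX*, (2,0):-1/OXX/OO./OXX
[OXX/OOO/.XX] end (terminal -1, X#4); searched .X./OO./.XX to 4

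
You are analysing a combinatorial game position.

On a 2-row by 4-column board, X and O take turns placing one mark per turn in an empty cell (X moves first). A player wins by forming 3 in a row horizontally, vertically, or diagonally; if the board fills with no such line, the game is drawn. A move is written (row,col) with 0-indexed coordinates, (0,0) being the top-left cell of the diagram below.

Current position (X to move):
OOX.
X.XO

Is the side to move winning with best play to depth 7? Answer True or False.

ply 1, X at OOX./X.XO | (0,3)=+0→OOXX/X.XO; (1,1)=+1→OOX./XXXO*
ply 2: OOX./XXXO is terminal -1 (O); from OOX./X.XO depth 7

X winning at [OOX./X.XO]: True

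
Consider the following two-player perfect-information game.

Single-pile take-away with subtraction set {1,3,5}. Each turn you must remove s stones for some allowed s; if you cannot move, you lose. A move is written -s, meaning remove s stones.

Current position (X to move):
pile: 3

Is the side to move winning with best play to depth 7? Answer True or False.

p1 X@[3]: -1[2]+1* -3[0]+1
p2 O@[2]: -1[1]-1*
p3 X@[1]: -1[0]+1*
p4 O@[0] terminal -1; root [3] d7

X winning at [3]: True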